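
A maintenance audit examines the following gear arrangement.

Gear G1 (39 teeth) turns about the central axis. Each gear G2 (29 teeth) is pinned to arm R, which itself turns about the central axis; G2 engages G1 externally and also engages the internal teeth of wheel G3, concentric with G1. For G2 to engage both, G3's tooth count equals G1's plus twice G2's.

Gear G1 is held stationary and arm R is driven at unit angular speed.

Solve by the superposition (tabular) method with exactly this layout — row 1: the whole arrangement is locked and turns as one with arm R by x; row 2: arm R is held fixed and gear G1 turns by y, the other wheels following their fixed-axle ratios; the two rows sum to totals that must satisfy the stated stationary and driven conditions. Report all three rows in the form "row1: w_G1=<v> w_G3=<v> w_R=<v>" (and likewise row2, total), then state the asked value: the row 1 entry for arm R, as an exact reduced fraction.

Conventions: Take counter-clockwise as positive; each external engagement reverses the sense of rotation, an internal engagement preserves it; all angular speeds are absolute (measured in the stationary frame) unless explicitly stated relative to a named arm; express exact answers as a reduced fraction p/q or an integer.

class = planetary set [G3 = 39+2·29 = 97; Willis about the carrier]
superposition row 1 [locked train]: every member turns x
row 2 — arm fixed, fixed-axis ratios: sun y, ring −(39/97)·y, arm 0
boundary: total ω_sun = x + y = 0 and total ω_arm = x = 1  ⇒  y = -1, x = 1
row 2 ring = −(39/97)·(-1) = 39/97
totals (row 1 + row 2): sun 1 + (-1) = 0, ring 1 + 39/97 = 136/97, arm 1 + 0 = 1
asked cell (row1, arm) = 1

row1: w_G1=1 w_G3=1 w_R=1
row2: w_G1=-1 w_G3=39/97 w_R=0
total: w_G1=0 w_G3=136/97 w_R=1
asked value: 1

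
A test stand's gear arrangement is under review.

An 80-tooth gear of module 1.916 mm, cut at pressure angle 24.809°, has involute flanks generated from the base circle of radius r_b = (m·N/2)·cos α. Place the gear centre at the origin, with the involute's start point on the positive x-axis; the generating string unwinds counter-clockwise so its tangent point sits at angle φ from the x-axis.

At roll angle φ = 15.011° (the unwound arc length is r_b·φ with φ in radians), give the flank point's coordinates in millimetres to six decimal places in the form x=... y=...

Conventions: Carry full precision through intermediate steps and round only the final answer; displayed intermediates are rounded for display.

recognized (one wheel, involute flank): single-mesh tooth geometry, m = 1.916, N = 80
pitch radius r_p = m·N/2 = 1.916·80/2 = 76.640000
base radius r_b = r_p·cos α = 76.640000·cos 24.809° = 69.567015
roll angle φ = 15.011° = 0.26199137 rad
x = r_b·(cos φ + φ·sin φ) = 71.913724
y = r_b·(sin φ − φ·cos φ) = 0.414151

x=71.913724 y=0.414151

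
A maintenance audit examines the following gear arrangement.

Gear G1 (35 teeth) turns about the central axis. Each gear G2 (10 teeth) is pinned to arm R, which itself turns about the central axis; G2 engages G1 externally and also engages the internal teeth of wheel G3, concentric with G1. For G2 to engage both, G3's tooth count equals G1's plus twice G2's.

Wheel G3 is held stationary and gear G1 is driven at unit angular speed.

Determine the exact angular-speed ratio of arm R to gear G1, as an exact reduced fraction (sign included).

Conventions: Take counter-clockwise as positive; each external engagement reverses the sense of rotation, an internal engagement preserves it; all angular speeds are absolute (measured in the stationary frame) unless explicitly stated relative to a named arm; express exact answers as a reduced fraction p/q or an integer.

planetary set (35T centre, 10T on arm, 55T internal) — Willis relation
ring teeth: 35 + 2·10 = 55
35(ω_sun−ω_arm) = −55(ω_ring−ω_arm),  ω_ring = 0, ω_sun = 1
35(1−ω_arm) = −55(0−ω_arm)  ⇒  90·ω_arm = 35  ⇒  ω_arm = 7/18
ω_out/ω_in = 7/18

7/18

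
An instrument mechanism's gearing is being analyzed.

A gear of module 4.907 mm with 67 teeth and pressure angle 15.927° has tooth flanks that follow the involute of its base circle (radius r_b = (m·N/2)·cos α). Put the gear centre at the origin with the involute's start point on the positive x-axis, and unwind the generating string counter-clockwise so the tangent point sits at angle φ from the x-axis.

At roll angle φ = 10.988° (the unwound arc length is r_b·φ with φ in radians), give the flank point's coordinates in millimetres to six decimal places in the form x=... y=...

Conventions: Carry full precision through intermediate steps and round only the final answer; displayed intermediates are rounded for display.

single-mesh involute tooth geometry (67T wheel at module 4.907)
pitch radius r_p = m·N/2 = 4.907·67/2 = 164.384500
base radius r_b = r_p·cos α = 164.384500·cos 15.927° = 158.074125
roll angle φ = 10.988° = 0.19177678 rad
x = r_b·(cos φ + φ·sin φ) = 160.954303
y = r_b·(sin φ − φ·cos φ) = 0.370279

x=160.954303 y=0.370279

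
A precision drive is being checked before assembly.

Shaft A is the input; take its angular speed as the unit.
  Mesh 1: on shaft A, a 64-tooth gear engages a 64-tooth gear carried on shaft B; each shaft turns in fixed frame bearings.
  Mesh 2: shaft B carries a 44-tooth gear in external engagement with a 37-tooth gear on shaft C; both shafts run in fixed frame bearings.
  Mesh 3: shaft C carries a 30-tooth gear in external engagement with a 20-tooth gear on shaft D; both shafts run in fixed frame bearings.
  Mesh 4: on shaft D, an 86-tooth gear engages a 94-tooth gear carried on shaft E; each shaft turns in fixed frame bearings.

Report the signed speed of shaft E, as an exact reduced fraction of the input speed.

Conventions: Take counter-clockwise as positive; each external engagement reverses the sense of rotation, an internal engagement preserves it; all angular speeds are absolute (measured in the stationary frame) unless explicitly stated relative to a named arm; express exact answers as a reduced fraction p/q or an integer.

2838/1739

4-mesh fixed-axis compound train (all bearings frame-fixed)
mesh 1 [64T→64T]: |ω|/ω_in = 1×64/64 = 1, sense flips to −
mesh 2 [44T→37T]: |ω|/ω_in = 1×44/37 = 44/37, sense flips to +
mesh 3 [30T→20T]: |ω|/ω_in = (44/37)×30/20 = 66/37, sense flips to −
mesh 4 [86T→94T]: |ω|/ω_in = (66/37)×86/94 = 2838/1739, sense flips to +
signed output speed (× input speed) = 2838/1739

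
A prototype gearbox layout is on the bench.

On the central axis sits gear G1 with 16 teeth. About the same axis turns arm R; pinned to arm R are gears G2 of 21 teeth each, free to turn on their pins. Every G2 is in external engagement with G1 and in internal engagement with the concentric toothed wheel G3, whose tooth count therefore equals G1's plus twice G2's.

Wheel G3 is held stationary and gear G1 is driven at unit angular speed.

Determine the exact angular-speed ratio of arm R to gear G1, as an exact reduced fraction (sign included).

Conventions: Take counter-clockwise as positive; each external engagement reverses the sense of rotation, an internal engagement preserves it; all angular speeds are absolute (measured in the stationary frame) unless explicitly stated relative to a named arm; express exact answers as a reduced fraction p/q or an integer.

8/37

class = planetary set [G3 = 16+2·21 = 58; Willis about the carrier]
ring teeth: 16 + 2·21 = 58
16(ω_sun−ω_arm) = −58(ω_ring−ω_arm),  ω_ring = 0, ω_sun = 1
16(1−ω_arm) = −58(0−ω_arm)  ⇒  74·ω_arm = 16  ⇒  ω_arm = 8/37
ω_out/ω_in = 8/37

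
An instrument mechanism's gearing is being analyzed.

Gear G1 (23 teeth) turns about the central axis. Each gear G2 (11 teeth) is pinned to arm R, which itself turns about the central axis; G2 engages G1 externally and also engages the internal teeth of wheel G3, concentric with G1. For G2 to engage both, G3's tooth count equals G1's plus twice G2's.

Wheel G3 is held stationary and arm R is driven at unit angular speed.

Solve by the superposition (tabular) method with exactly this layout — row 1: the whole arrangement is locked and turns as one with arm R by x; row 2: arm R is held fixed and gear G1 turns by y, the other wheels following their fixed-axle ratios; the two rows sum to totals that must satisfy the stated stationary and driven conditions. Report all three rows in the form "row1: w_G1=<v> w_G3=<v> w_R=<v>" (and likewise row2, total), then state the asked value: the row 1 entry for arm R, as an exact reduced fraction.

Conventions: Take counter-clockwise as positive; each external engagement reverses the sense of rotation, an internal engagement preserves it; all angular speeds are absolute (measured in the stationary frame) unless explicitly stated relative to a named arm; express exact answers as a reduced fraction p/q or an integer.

row1: w_G1=1 w_G3=1 w_R=1
row2: w_G1=45/23 w_G3=-1 w_R=0
total: w_G1=68/23 w_G3=0 w_R=1
asked value: 1

planetary set (23T centre, 11T on arm, 45T internal) — Willis relation
row 1 (train locked, turned with arm): all members turn x
row 2 — arm fixed, fixed-axis ratios: sun y, ring −(23/45)·y, arm 0
boundary: total ω_ring = x − (23/45)·y = 0 and total ω_arm = x = 1  ⇒  y = 45/23, x = 1
row 2 ring = −(23/45)·45/23 = -1
totals (row 1 + row 2): sun 1 + 45/23 = 68/23, ring 1 + (-1) = 0, arm 1 + 0 = 1
asked cell (row1, arm) = 1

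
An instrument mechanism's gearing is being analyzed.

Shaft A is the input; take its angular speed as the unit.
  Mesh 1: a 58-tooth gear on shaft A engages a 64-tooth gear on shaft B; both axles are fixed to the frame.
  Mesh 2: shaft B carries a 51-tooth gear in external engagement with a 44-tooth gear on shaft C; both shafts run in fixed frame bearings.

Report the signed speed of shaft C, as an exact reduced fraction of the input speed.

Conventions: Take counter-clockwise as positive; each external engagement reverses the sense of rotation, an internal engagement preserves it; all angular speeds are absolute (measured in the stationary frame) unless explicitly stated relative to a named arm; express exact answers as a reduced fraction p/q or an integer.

2-mesh fixed-axis compound train (all bearings frame-fixed)
mesh 1 [58T→64T]: |ω|/ω_in = 1×58/64 = 29/32, sense flips to −
mesh 2 [51T→44T]: |ω|/ω_in = (29/32)×51/44 = 1479/1408, sense flips to +
signed output speed (× input speed) = 1479/1408

1479/1408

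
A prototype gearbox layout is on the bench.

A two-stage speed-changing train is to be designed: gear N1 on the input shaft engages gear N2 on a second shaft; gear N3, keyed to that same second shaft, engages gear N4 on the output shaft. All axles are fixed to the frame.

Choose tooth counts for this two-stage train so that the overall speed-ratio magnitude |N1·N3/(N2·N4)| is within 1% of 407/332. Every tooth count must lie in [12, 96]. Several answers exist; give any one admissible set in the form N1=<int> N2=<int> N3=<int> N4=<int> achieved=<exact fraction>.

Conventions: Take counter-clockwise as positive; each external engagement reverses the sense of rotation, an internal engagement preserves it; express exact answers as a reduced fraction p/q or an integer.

2-stage fixed-axis compound train for ratio 407/332
target = 407/332 in lowest terms: an exact hit needs N1·N3 = k·407 and N2·N4 = k·332 for one integer k, every count in [12, 96]; additionally prefer no 1:1 stage (N1 ≠ N2, N3 ≠ N4)
k = 1…2: no 1:1-free in-range split of k·407 and k·332 into factor pairs; take k = 3
k = 3: N1·N3 = 1221 = 33·37, N2·N4 = 996 = 12·83
achieved = 33·37/(12·83) = 407/332; |achieved − target| = 0 ≤ 407/33200 ✓

N1=33 N2=12 N3=37 N4=83 achieved=407/332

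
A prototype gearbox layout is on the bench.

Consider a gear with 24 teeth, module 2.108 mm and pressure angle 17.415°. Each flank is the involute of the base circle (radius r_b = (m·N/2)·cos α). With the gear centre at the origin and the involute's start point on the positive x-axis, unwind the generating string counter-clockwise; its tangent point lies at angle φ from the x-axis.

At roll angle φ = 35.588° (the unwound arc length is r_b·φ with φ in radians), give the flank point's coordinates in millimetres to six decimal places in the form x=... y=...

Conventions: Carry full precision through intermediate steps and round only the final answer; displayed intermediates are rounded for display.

single-mesh involute tooth geometry (24T wheel at module 2.108)
pitch radius r_p = m·N/2 = 2.108·24/2 = 25.296000
base radius r_b = r_p·cos α = 25.296000·cos 17.415° = 24.136482
roll angle φ = 35.588° = 0.62112777 rad
x = r_b·(cos φ + φ·sin φ) = 28.352875
y = r_b·(sin φ − φ·cos φ) = 1.854586

x=28.352875 y=1.854586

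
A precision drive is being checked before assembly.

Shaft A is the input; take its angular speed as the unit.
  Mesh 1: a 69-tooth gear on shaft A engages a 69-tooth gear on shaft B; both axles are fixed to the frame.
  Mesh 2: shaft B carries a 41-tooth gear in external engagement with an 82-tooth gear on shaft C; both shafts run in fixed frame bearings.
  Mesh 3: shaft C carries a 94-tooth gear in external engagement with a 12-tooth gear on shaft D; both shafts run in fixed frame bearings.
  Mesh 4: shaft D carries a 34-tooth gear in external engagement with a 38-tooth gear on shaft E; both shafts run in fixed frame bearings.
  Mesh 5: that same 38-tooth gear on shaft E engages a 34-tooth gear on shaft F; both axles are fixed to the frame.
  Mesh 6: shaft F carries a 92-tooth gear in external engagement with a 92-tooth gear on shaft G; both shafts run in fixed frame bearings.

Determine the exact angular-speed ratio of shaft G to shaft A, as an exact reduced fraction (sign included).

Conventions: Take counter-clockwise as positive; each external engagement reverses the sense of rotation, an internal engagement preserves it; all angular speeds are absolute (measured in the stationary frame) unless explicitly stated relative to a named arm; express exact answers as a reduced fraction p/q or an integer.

47/12

class = fixed-axis compound train [6 meshes; 6 ratios multiply, 6 sense flips]
mesh 1 [69T→69T]: running ratio 1, sense −
mesh 2 [41T→82T]: running ratio 1/2, sense +
mesh 3 [94T→12T]: running ratio 47/12, sense −
mesh 4 [34T→38T]: running ratio 799/228, sense +
mesh 5 [38T→34T]: running ratio 47/12, sense −
mesh 6 [92T→92T]: running ratio 47/12, sense +
ω_out/ω_in = 47/12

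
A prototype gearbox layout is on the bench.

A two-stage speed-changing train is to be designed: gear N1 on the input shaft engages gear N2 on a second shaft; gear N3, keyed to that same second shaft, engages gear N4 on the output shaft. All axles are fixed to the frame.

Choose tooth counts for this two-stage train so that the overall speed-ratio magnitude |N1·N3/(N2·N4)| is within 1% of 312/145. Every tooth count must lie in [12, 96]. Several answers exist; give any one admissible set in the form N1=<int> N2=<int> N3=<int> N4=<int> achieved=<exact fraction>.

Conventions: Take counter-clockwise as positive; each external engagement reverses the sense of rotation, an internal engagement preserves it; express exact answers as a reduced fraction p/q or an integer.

design class (target 312/145): fixed-axis compound train
target = 312/145 in lowest terms: an exact hit needs N1·N3 = k·312 and N2·N4 = k·145 for one integer k, every count in [12, 96]; additionally prefer no 1:1 stage (N1 ≠ N2, N3 ≠ N4)
k = 1…2: no 1:1-free in-range split of k·312 and k·145 into factor pairs; take k = 3
k = 3: N1·N3 = 936 = 12·78, N2·N4 = 435 = 15·29
achieved = 12·78/(15·29) = 312/145; |achieved − target| = 0 ≤ 78/3625 ✓

N1=12 N2=15 N3=78 N4=29 achieved=312/145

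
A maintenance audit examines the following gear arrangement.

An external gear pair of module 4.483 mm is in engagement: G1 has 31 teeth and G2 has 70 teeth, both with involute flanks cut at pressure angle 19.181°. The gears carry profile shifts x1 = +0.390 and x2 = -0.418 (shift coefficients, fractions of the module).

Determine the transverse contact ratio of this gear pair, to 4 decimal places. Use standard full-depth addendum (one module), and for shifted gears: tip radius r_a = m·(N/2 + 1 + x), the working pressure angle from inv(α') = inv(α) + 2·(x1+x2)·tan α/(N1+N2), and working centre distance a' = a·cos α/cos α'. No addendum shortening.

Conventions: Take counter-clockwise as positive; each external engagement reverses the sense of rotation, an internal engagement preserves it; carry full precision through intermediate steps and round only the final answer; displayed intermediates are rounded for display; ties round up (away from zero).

class = single-mesh tooth geometry [involute pair 31T × 70T, m = 4.483]
base radii: r_b1 = 65.628983, r_b2 = 148.194478
tip radii: r_a1 = 75.717870, r_a2 = 159.514106
inv(α') = inv(19.181°) + 2·(+0.390-0.418)·tan α/(31+70) = 0.01290058  ⇒  α' = 19.08920°
a' = a·cos α / cos α' = 226.3915·cos 19.181°/cos 19.08920° = 226.265686
action lengths: √(r_a1²−r_b1²) = 37.762845, √(r_a2²−r_b2²) = 59.018190
base pitch p_b = π·m·cos α = 13.301905
CR = (37.762845 + 59.018190 − 226.265686·sin 19.08920°)/13.301905 = 1.712773
contact ratio ≈ 1.7128

1.7128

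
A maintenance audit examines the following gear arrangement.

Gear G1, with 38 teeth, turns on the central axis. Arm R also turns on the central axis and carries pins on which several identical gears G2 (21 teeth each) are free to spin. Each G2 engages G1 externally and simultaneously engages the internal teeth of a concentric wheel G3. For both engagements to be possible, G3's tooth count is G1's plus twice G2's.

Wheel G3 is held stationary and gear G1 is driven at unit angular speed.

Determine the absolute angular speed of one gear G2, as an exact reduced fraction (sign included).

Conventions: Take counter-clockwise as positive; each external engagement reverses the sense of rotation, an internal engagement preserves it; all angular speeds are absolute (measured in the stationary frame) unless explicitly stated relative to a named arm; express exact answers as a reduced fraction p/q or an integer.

class = planetary set [G3 = 38+2·21 = 80; Willis about the carrier]
ring teeth: 38 + 2·21 = 80
38(ω_sun−ω_arm) = −80(ω_ring−ω_arm),  ω_ring = 0, ω_sun = 1
38(1−ω_arm) = −80(0−ω_arm)  ⇒  118·ω_arm = 38  ⇒  ω_arm = 19/59
sun–planet mesh: 38·(1−19/59) = −21·(ω_p−ω_arm)  ⇒  ω_p−ω_arm = -1520/1239
ω_p = 19/59 − 1520/1239 = -19/21
exact speed ratio = -19/21

-19/21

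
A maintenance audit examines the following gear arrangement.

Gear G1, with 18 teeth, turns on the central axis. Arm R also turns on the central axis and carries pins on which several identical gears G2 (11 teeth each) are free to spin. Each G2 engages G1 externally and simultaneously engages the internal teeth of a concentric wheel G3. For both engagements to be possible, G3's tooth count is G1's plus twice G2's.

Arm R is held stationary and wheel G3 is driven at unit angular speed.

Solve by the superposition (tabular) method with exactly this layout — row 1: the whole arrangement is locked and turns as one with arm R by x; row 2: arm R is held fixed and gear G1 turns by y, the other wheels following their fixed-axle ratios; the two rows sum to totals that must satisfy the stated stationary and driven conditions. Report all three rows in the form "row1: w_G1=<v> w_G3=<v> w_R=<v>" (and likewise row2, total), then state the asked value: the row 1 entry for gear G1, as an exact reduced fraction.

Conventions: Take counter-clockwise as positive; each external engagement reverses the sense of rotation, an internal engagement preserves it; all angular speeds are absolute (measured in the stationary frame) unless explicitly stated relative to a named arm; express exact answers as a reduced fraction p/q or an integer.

row1: w_G1=0 w_G3=0 w_R=0
row2: w_G1=-20/9 w_G3=1 w_R=0
total: w_G1=-20/9 w_G3=1 w_R=0
asked value: 0

class = planetary set [G3 = 18+2·11 = 40; Willis about the carrier]
row 1: whole set turns with the arm by x
row 2 — arm fixed, fixed-axis ratios: sun y, ring −(18/40)·y, arm 0
boundary: total ω_arm = x = 0 and total ω_ring = x − (18/40)·y = 1  ⇒  y = -20/9, x = 0
row 2 ring = −(18/40)·(-20/9) = 1
totals (row 1 + row 2): sun 0 + (-20/9) = -20/9, ring 0 + 1 = 1, arm 0 + 0 = 0
asked cell (row1, sun) = 0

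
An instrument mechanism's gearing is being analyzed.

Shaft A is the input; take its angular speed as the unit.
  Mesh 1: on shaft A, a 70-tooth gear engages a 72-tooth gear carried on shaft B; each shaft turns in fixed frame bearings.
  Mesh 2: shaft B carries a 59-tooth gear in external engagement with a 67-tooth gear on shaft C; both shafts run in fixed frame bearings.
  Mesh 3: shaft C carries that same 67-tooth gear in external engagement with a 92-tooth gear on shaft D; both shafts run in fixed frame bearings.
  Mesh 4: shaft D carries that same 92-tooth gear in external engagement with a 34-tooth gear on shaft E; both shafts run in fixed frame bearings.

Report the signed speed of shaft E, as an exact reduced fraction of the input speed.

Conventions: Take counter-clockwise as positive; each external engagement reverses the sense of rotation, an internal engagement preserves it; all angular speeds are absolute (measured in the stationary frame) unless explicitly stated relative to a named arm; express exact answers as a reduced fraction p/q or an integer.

4-mesh fixed-axis compound train (all bearings frame-fixed)
mesh 1 [70T→72T]: |ω|/ω_in = 1×70/72 = 35/36, sense flips to −
mesh 2 [59T→67T]: |ω|/ω_in = (35/36)×59/67 = 2065/2412, sense flips to +
mesh 3 [67T→92T]: |ω|/ω_in = (2065/2412)×67/92 = 2065/3312, sense flips to −
mesh 4 [92T→34T]: |ω|/ω_in = (2065/3312)×92/34 = 2065/1224, sense flips to +
signed output speed (× input speed) = 2065/1224

2065/1224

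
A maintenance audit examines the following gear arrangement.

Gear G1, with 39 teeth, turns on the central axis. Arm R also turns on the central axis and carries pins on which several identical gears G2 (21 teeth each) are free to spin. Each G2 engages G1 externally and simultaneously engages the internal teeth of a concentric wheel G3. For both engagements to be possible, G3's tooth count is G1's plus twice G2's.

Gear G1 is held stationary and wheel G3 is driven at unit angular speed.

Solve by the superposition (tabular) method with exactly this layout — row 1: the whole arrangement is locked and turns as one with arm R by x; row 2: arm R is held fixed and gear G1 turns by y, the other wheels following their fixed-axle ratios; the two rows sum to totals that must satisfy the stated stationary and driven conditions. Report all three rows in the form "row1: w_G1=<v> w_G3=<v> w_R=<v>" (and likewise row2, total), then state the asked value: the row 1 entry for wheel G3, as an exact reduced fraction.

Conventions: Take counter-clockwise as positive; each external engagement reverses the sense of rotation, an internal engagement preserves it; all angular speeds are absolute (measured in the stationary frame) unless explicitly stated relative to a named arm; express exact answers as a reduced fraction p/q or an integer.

row1: w_G1=27/40 w_G3=27/40 w_R=27/40
row2: w_G1=-27/40 w_G3=13/40 w_R=0
total: w_G1=0 w_G3=1 w_R=27/40
asked value: 27/40

topology: planetary set — G1 39T / G2 21T / G3 81T, arm = carrier (Willis)
superposition row 1 [locked train]: every member turns x
row 2 — arm fixed, fixed-axis ratios: sun y, ring −(39/81)·y, arm 0
boundary: total ω_sun = x + y = 0 and total ω_ring = x − (39/81)·y = 1  ⇒  y = -27/40, x = 27/40
row 2 ring = −(39/81)·(-27/40) = 13/40
totals (row 1 + row 2): sun 27/40 + (-27/40) = 0, ring 27/40 + 13/40 = 1, arm 27/40 + 0 = 27/40
asked cell (row1, ring) = 27/40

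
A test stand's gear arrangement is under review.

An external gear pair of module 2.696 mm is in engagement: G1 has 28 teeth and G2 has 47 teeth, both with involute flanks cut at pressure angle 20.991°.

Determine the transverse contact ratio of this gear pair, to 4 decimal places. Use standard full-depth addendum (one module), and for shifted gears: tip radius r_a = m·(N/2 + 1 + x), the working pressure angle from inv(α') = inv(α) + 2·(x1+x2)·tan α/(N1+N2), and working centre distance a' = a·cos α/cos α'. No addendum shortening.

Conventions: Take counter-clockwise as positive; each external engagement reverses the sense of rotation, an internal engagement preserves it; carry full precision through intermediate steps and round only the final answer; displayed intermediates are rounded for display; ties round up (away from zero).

class = single-mesh tooth geometry [involute pair 28T × 47T, m = 2.696]
base radii: r_b1 = 35.239184, r_b2 = 59.151487
tip radii: r_a1 = 40.440000, r_a2 = 66.052000
no profile shift: α' = α, a' = a
action lengths: √(r_a1²−r_b1²) = 19.839192, √(r_a2²−r_b2²) = 29.393337
base pitch p_b = π·m·cos α = 7.907654
CR = (19.839192 + 29.393337 − 101.100000·sin 20.99100°)/7.907654 = 1.646045
contact ratio ≈ 1.6460

1.6460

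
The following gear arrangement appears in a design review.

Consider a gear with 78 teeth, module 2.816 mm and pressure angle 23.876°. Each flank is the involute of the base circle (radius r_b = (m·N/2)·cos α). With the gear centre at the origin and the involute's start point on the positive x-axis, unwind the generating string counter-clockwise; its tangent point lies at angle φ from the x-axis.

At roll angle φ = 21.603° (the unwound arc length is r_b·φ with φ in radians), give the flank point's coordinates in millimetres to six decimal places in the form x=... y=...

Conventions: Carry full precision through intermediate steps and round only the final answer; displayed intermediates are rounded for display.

topology: single-mesh involute geometry — m = 2.816, N = 78
pitch radius r_p = m·N/2 = 2.816·78/2 = 109.824000
base radius r_b = r_p·cos α = 109.824000·cos 23.876° = 100.425655
roll angle φ = 21.603° = 0.37704348 rad
x = r_b·(cos φ + φ·sin φ) = 107.312297
y = r_b·(sin φ − φ·cos φ) = 1.768932

x=107.312297 y=1.768932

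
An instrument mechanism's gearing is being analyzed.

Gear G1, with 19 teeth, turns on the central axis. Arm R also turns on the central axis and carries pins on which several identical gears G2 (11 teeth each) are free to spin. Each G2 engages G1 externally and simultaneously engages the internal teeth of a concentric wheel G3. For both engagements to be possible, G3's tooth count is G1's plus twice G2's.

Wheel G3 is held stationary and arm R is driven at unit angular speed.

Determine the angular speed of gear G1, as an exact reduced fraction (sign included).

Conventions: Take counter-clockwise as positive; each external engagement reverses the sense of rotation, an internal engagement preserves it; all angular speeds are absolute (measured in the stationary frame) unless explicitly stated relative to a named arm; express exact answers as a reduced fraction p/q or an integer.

topology: planetary set — G1 19T / G2 11T / G3 41T, arm = carrier (Willis)
ring teeth: 19 + 2·11 = 41
19(ω_sun−ω_arm) = −41(ω_ring−ω_arm),  ω_ring = 0, ω_arm = 1
ω_sun = 1 − (41/19)(0−1) = 60/19
exact speed ratio = 60/19

60/19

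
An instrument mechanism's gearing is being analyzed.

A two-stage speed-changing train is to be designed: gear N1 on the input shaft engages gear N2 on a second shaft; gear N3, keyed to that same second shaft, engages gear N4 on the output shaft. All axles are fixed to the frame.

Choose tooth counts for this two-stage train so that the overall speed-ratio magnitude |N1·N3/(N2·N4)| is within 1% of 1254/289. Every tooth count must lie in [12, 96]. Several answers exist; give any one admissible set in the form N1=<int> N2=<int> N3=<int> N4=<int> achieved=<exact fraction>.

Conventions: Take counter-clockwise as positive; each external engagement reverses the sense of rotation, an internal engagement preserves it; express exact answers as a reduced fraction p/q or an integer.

topology: fixed-axis compound train — 2 stages, target 1254/289
target = 1254/289 in lowest terms: an exact hit needs N1·N3 = k·1254 and N2·N4 = k·289 for one integer k, every count in [12, 96]; additionally prefer no 1:1 stage (N1 ≠ N2, N3 ≠ N4)
k = 1: N1·N3 = 1254 = 19·66, N2·N4 = 289 = 17·17
achieved = 19·66/(17·17) = 1254/289; |achieved − target| = 0 ≤ 627/14450 ✓

N1=19 N2=17 N3=66 N4=17 achieved=1254/289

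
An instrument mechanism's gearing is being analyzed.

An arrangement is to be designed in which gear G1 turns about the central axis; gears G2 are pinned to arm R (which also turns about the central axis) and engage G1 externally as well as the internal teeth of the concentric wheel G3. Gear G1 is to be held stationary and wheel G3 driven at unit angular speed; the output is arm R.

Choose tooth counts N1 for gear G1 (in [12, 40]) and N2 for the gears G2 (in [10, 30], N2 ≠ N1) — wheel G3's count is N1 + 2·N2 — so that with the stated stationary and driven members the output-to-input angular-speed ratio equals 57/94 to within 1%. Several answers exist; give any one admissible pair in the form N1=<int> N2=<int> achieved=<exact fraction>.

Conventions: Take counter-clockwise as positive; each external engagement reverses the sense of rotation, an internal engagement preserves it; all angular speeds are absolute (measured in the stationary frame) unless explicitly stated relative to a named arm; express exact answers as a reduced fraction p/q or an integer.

N1=37 N2=10 achieved=57/94

topology: planetary set — design target 57/94, arm = carrier (Willis)
Willis with ω_sun = 0: ω_arm/ω_ring = N3/(N1+N3); set equal to 57/94  ⇒  N3/N1 = (57/94)/(1 − 57/94) = 57/37
N3 = N1 + 2·N2  ⇒  N2/N1 = (N3/N1 − 1)/2 = (57/37 − 1)/2 = 10/37
smallest multiple with N1 ≥ 12 and N2 ≥ 10: k = 1  ⇒  N1 = 1·37 = 37, N2 = 1·10 = 10 (N1 ≤ 40, N2 ≤ 30, N2 ≠ N1 ✓), N3 = 37 + 2·10 = 57
check: N3/(N1+N3) with N1 = 37, N3 = 57 gives 57/94; |achieved − target| = 0 ≤ 57/9400 ✓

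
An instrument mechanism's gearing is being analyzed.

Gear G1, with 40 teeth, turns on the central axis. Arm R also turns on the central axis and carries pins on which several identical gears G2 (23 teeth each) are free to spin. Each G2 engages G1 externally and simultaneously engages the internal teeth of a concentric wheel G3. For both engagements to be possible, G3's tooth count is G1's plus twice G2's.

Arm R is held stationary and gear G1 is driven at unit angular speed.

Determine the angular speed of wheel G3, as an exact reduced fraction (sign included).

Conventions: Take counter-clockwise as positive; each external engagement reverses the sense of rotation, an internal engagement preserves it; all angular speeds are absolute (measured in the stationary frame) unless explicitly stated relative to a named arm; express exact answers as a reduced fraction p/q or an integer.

-20/43

topology: planetary set — G1 40T / G2 23T / G3 86T, arm = carrier (Willis)
ring teeth: 40 + 2·23 = 86
40(ω_sun−ω_arm) = −86(ω_ring−ω_arm),  ω_arm = 0, ω_sun = 1
ω_ring = 0 − (40/86)(1−0) = -20/43
exact speed ratio = -20/43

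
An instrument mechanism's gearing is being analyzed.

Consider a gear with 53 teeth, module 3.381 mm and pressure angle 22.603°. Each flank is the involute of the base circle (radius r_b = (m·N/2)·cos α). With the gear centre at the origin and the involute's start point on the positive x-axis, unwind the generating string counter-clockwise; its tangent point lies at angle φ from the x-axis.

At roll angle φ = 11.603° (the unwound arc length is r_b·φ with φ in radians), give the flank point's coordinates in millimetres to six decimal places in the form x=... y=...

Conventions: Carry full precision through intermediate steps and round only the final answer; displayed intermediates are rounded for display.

topology: single-mesh involute geometry — m = 3.381, N = 53
pitch radius r_p = m·N/2 = 3.381·53/2 = 89.596500
base radius r_b = r_p·cos α = 89.596500·cos 22.603° = 82.714601
roll angle φ = 11.603° = 0.20251055 rad
x = r_b·(cos φ + φ·sin φ) = 84.393336
y = r_b·(sin φ − φ·cos φ) = 0.228046

x=84.393336 y=0.228046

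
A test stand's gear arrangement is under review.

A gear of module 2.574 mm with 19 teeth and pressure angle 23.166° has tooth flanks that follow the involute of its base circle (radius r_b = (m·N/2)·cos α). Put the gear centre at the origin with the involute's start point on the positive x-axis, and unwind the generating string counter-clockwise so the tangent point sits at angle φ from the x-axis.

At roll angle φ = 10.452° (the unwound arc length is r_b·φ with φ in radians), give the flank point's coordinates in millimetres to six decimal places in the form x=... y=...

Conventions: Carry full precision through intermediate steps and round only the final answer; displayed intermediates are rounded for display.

x=22.852286 y=0.045340

recognized (one wheel, involute flank): single-mesh tooth geometry, m = 2.574, N = 19
pitch radius r_p = m·N/2 = 2.574·19/2 = 24.453000
base radius r_b = r_p·cos α = 24.453000·cos 23.166° = 22.481329
roll angle φ = 10.452° = 0.18242181 rad
x = r_b·(cos φ + φ·sin φ) = 22.852286
y = r_b·(sin φ − φ·cos φ) = 0.045340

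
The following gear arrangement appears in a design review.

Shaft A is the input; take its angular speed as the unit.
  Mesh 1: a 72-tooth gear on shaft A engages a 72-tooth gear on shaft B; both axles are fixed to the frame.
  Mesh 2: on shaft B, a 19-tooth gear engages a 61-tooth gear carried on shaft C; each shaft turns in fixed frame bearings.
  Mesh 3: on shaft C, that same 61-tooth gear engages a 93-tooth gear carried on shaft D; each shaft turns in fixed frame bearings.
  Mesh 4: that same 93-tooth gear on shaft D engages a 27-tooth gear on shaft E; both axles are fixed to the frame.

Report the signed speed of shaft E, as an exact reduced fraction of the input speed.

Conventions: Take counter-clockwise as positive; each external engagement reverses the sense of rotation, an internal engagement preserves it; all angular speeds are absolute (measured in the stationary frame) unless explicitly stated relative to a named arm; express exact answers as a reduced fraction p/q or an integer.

19/27

4-mesh fixed-axis compound train (all bearings frame-fixed)
mesh 1 [72T→72T]: |ω|/ω_in = 1×72/72 = 1, sense flips to −
mesh 2 [19T→61T]: |ω|/ω_in = 1×19/61 = 19/61, sense flips to +
mesh 3 [61T→93T]: |ω|/ω_in = (19/61)×61/93 = 19/93, sense flips to −
mesh 4 [93T→27T]: |ω|/ω_in = (19/93)×93/27 = 19/27, sense flips to +
signed output speed (× input speed) = 19/27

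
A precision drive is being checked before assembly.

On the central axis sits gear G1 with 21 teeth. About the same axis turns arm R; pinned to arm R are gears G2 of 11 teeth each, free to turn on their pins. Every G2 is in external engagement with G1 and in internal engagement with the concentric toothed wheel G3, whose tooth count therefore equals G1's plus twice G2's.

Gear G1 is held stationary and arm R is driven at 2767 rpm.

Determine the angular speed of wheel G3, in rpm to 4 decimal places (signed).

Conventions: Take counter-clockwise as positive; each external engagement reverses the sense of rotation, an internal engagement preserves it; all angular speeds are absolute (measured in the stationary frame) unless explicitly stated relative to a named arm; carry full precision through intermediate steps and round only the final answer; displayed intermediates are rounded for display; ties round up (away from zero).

+4118.3256 rpm

recognized (axles ride arm R): planetary set, 21/11/43 teeth
normalise by the input: solve with ω_arm = 1, then scale by 2767 rpm
ring teeth: 21 + 2·11 = 43
21(ω_sun−ω_arm) = −43(ω_ring−ω_arm),  ω_sun = 0, ω_arm = 1
ω_ring = 1 − (21/43)(0−1) = 64/43
scale: ω_ring = 64/43 × 2767 rpm = +4118.3256 rpm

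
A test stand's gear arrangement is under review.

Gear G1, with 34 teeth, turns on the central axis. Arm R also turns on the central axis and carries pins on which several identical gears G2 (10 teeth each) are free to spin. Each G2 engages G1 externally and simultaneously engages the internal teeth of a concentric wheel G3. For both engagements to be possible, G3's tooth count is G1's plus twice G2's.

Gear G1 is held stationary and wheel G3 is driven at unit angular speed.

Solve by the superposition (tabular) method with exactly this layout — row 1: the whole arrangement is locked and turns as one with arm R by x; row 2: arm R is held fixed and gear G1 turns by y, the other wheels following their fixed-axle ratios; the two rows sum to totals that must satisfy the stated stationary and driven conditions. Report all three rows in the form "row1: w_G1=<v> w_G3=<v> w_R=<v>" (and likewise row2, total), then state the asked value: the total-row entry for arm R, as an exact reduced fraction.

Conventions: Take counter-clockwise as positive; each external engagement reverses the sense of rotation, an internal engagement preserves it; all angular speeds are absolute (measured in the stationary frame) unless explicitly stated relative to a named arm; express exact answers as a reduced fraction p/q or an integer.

row1: w_G1=27/44 w_G3=27/44 w_R=27/44
row2: w_G1=-27/44 w_G3=17/44 w_R=0
total: w_G1=0 w_G3=1 w_R=27/44
asked value: 27/44

planetary set (34T centre, 10T on arm, 54T internal) — Willis relation
row 1: whole set turns with the arm by x
row 2: sun turns y, ring = −(34/54)·y, arm 0
boundary: total ω_sun = x + y = 0 and total ω_ring = x − (34/54)·y = 1  ⇒  y = -27/44, x = 27/44
row 2 ring = −(34/54)·(-27/44) = 17/44
totals (row 1 + row 2): sun 27/44 + (-27/44) = 0, ring 27/44 + 17/44 = 1, arm 27/44 + 0 = 27/44
asked cell (total, arm) = 27/44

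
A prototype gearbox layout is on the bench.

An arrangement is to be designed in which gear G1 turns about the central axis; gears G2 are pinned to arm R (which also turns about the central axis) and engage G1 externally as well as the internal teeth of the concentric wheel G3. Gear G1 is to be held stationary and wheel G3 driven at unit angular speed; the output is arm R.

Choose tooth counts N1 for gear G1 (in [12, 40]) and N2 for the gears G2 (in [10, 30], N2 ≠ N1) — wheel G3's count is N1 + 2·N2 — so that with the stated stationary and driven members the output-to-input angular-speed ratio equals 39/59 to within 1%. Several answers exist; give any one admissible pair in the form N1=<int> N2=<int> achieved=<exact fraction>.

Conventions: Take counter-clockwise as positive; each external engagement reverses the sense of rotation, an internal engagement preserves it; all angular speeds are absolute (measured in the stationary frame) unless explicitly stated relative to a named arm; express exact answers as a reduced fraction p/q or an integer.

N1=40 N2=19 achieved=39/59

design class (target 39/59): planetary set
Willis with ω_sun = 0: ω_arm/ω_ring = N3/(N1+N3); set equal to 39/59  ⇒  N3/N1 = (39/59)/(1 − 39/59) = 39/20
N3 = N1 + 2·N2  ⇒  N2/N1 = (N3/N1 − 1)/2 = (39/20 − 1)/2 = 19/40
smallest multiple with N1 ≥ 12 and N2 ≥ 10: k = 1  ⇒  N1 = 1·40 = 40, N2 = 1·19 = 19 (N1 ≤ 40, N2 ≤ 30, N2 ≠ N1 ✓), N3 = 40 + 2·19 = 78
check: N3/(N1+N3) with N1 = 40, N3 = 78 gives 39/59; |achieved − target| = 0 ≤ 39/5900 ✓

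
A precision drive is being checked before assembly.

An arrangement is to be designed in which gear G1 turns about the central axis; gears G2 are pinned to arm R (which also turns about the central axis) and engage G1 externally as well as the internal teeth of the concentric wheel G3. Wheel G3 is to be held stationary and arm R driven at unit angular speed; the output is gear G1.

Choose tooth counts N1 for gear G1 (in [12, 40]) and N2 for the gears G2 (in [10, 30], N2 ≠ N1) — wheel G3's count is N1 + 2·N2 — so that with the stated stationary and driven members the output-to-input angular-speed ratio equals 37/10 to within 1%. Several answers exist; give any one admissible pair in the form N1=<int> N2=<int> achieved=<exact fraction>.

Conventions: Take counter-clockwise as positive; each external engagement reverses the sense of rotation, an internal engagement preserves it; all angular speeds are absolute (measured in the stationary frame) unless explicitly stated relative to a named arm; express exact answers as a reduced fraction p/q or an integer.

N1=20 N2=17 achieved=37/10

planetary set to be sized for 37/10 (Willis relation)
Willis with ω_ring = 0: ω_sun/ω_arm = (N1+N3)/N1; set equal to 37/10  ⇒  N3/N1 = 37/10 − 1 = 27/10
N3 = N1 + 2·N2  ⇒  N2/N1 = (N3/N1 − 1)/2 = (27/10 − 1)/2 = 17/20
smallest multiple with N1 ≥ 12 and N2 ≥ 10: k = 1  ⇒  N1 = 1·20 = 20, N2 = 1·17 = 17 (N1 ≤ 40, N2 ≤ 30, N2 ≠ N1 ✓), N3 = 20 + 2·17 = 54
check: (N1+N3)/N1 with N1 = 20, N3 = 54 gives 37/10; |achieved − target| = 0 ≤ 37/1000 ✓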